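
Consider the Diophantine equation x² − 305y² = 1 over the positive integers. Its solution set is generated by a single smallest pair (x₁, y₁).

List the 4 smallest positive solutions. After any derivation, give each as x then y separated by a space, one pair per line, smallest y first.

[17; 2,6,2,34] for √305; ℓ=4 ⇒ convergent index 3
step 0: (17, 1)  from 17·(1,0) + (0,1)
…
step 2: (227, 13)  from 6·(35,2) + (17,1)
step 3: (489, 28)  from 2·(227,13) + (35,2)
(x₁, y₁) = (489, 28);  489² − 305·28² = 1 ✓
n=2: (489,28)∘(489,28) = (489·489+305·28·28, 489·28+28·489) = (478241,27384)
n=3: (478241,27384)∘(489,28) = (489·478241+305·28·27384, 489·27384+28·478241) = (467719209,26781524)
n=4: (467719209,26781524)∘(489,28) = (489·467719209+305·28·26781524, 489·26781524+28·467719209) = (457428908161,26192303088)

489 28
478241 27384
467719209 26781524
457428908161 26192303088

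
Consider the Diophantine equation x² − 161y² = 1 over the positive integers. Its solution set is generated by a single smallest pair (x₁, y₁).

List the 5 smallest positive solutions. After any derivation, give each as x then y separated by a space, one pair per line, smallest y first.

11775 928
277301249 21854400
6530444402175 514671119072
153791965393920001 12120504832291200
3621800778496371621375 285437888285786640928

[12; 1,2,4,1,2,1,4,2,1,24] for √161; ℓ=10 ⇒ convergent index 9
a_0=12:  p_0=12·1+0=12,  q_0=12·0+1=1
a_1=1:  p_1=1·12+1=13,  q_1=1·1+0=1
a_2=2:  p_2=2·13+12=38,  q_2=2·1+1=3
a_3=4:  p_3=4·38+13=165,  q_3=4·3+1=13
a_4=1:  p_4=1·165+38=203,  q_4=1·13+3=16
a_5=2:  p_5=2·203+165=571,  q_5=2·16+13=45
a_6=1:  p_6=1·571+203=774,  q_6=1·45+16=61
…
a_8=2:  p_8=2·3667+774=8108,  q_8=2·289+61=639
a_9=1:  p_9=1·8108+3667=11775,  q_9=1·639+289=928
→ (11775, 928).  Check: 11775²=138650625, 161·928²=138650624, difference 1.
n=2: (11775,928)∘(11775,928) = (11775·11775+161·928·928, 11775·928+928·11775) = (277301249,21854400)
n=3: (277301249,21854400)∘(11775,928) = (11775·277301249+161·928·21854400, 11775·21854400+928·277301249) = (6530444402175,514671119072)
n=4: (6530444402175,514671119072)∘(11775,928) = (11775·6530444402175+161·928·514671119072, 11775·514671119072+928·6530444402175) = (153791965393920001,12120504832291200)
n=5: (153791965393920001,12120504832291200)∘(11775,928) = (11775·153791965393920001+161·928·12120504832291200, 11775·12120504832291200+928·153791965393920001) = (3621800778496371621375,285437888285786640928)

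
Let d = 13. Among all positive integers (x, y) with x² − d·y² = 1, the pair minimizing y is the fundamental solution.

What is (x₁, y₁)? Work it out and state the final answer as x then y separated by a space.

649 180

d=13: √d = [3; 1,1,1,1,6] (ℓ=5, odd), read p_9/q_9
a_0=3:  p_0=3·1+0=3,  q_0=3·0+1=1
…
a_3=1:  p_3=1·7+4=11,  q_3=1·2+1=3
a_4=1:  p_4=1·11+7=18,  q_4=1·3+2=5
…
a_6=1:  p_6=1·119+18=137,  q_6=1·33+5=38
a_7=1:  p_7=1·137+119=256,  q_7=1·38+33=71
a_8=1:  p_8=1·256+137=393,  q_8=1·71+38=109
a_9=1:  p_9=1·393+256=649,  q_9=1·109+71=180
(x₁, y₁) = (649, 180);  649² − 13·180² = 1 ✓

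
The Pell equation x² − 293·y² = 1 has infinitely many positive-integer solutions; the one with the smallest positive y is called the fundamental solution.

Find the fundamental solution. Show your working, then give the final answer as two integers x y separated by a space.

12320649 719780

√293 → a₀=17, period (8,1,1,8,34); ℓ=5 odd so k=9
i=0: a=17 ⇒ p=17, q=1
i=1: a=8 ⇒ p=137, q=8
i=2: a=1 ⇒ p=154, q=9
i=3: a=1 ⇒ p=291, q=17
i=4: a=8 ⇒ p=2482, q=145
…
i=6: a=8 ⇒ p=679914, q=39721
…
i=8: a=1 ⇒ p=1444507, q=84389
i=9: a=8 ⇒ p=12320649, q=719780
→ (12320649, 719780).  Check: 12320649²=151798391781201, 293·719780²=151798391781200, difference 1.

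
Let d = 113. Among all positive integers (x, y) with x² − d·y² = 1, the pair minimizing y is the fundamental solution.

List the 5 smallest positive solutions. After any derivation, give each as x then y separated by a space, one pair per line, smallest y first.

√113 → a₀=10, period (1,1,1,2,2,1,1,1,20); ℓ=9 odd so k=17
step 0: (10, 1)  from 10·(1,0) + (0,1)
step 1: (11, 1)  from 1·(10,1) + (1,0)
…
step 6: (287, 27)  from 1·(202,19) + (85,8)
step 7: (489, 46)  from 1·(287,27) + (202,19)
…
step 13: (131952, 12413)  from 2·(49579,4664) + (32794,3085)
step 14: (313483, 29490)  from 2·(131952,12413) + (49579,4664)
…
step 16: (758918, 71393)  from 1·(445435,41903) + (313483,29490)
step 17: (1204353, 113296)  from 1·(758918,71393) + (445435,41903)
→ (1204353, 113296).  Check: 1204353²=1450466148609, 113·113296²=1450466148608, difference 1.
k=2:  x_2 = 1204353·1204353+113·113296·113296 = 2900932297217,  y_2 = 1204353·113296+113296·1204353 = 272896754976
k=3:  x_3 = 1204353·2900932297217+113·113296·272896754976 = 6987493029899166849,  y_3 = 1204353·272896754976+113296·2900932297217 = 657328051091107760
k=4:  x_4 = 1204353·6987493029899166849+113·113296·657328051091107760 = 16830816386073401651890177,  y_4 = 1204353·657328051091107760+113296·6987493029899166849 = 1583310020631184911403584
k=5:  x_5 = 1204353·16830816386073401651890177+113·113296·1583310020631184911403584 = 40540488414026331506287881514113,  y_5 = 1204353·1583310020631184911403584+113296·16830816386073401651890177 = 3813728346553801555156190094544

1204353 113296
2900932297217 272896754976
6987493029899166849 657328051091107760
16830816386073401651890177 1583310020631184911403584
40540488414026331506287881514113 3813728346553801555156190094544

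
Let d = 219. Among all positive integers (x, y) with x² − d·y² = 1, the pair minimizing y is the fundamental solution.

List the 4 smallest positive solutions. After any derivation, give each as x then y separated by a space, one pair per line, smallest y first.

[14; 1,3,1,28] for √219; ℓ=4 ⇒ convergent index 3
a_0=14:  p_0=14·1+0=14,  q_0=14·0+1=1
a_1=1:  p_1=1·14+1=15,  q_1=1·1+0=1
a_2=3:  p_2=3·15+14=59,  q_2=3·1+1=4
a_3=1:  p_3=1·59+15=74,  q_3=1·4+1=5
→ (74, 5).  Check: 74²=5476, 219·5²=5475, difference 1.
n=2: (74,5)∘(74,5) = (74·74+219·5·5, 74·5+5·74) = (10951,740)
n=3: (10951,740)∘(74,5) = (74·10951+219·5·740, 74·740+5·10951) = (1620674,109515)
n=4: (1620674,109515)∘(74,5) = (74·1620674+219·5·109515, 74·109515+5·1620674) = (239848801,16207480)

74 5
10951 740
1620674 109515
239848801 16207480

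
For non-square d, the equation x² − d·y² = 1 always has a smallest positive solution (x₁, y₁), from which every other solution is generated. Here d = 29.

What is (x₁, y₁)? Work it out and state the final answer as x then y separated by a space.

9801 1820

√29 = [5; 2,1,1,2,10, …], period ℓ=5 (odd) → k=9
k=0  a_k=5  p_k/q_k = 5/1
k=1  a_k=2  p_k/q_k = 11/2
…
k=3  a_k=1  p_k/q_k = 27/5
k=4  a_k=2  p_k/q_k = 70/13
k=5  a_k=10  p_k/q_k = 727/135
k=6  a_k=2  p_k/q_k = 1524/283
…
k=8  a_k=1  p_k/q_k = 3775/701
k=9  a_k=2  p_k/q_k = 9801/1820
(x₁, y₁) = (9801, 1820);  9801² − 29·1820² = 1 ✓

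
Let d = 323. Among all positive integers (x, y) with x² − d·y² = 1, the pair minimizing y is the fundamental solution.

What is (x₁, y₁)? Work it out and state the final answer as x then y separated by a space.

18 1

d=323: √d = [17; 1,34] (ℓ=2, even), read p_1/q_1
a_0=17:  p_0=17·1+0=17,  q_0=17·0+1=1
a_1=1:  p_1=1·17+1=18,  q_1=1·1+0=1
(x₁, y₁) = (18, 1);  18² − 323·1² = 1 ✓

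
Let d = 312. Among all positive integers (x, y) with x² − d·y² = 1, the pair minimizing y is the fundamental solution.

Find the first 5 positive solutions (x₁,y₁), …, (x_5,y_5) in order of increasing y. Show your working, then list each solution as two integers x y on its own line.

53 3
5617 318
595349 33705
63101377 3572412
6688150613 378641967

[17; 1,1,1,34] for √312; ℓ=4 ⇒ convergent index 3
k=0  a_k=17  p_k/q_k = 17/1
k=1  a_k=1  p_k/q_k = 18/1
k=2  a_k=1  p_k/q_k = 35/2
k=3  a_k=1  p_k/q_k = 53/3
(x₁, y₁) = (53, 3);  53² − 312·3² = 1 ✓
(53+3√312)^2 = 5617 + 318√312
(53+3√312)^3 = 595349 + 33705√312
(53+3√312)^4 = 63101377 + 3572412√312
(53+3√312)^5 = 6688150613 + 378641967√312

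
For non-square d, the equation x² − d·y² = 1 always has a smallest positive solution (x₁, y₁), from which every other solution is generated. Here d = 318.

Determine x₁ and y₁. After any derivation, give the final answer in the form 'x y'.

107 6

[17; 1,4,1,34] for √318; ℓ=4 ⇒ convergent index 3
i=0: a=17 ⇒ p=17, q=1
i=1: a=1 ⇒ p=18, q=1
i=2: a=4 ⇒ p=89, q=5
i=3: a=1 ⇒ p=107, q=6
→ (107, 6).  Check: 107²=11449, 318·6²=11448, difference 1.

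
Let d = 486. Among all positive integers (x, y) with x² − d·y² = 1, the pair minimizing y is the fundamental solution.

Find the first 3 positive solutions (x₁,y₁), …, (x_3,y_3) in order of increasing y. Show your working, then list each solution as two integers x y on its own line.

485 22
470449 21340
456335045 20699778

[22; 22,44] for √486; ℓ=2 ⇒ convergent index 1
a_0=22:  p_0=22·1+0=22,  q_0=22·0+1=1
a_1=22:  p_1=22·22+1=485,  q_1=22·1+0=22
(x₁, y₁) = (485, 22);  485² − 486·22² = 1 ✓
(485+22√486)^2 = 470449 + 21340√486
(485+22√486)^3 = 456335045 + 20699778√486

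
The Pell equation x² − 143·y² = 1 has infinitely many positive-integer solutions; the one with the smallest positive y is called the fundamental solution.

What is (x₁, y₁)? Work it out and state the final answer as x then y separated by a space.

[11; 1,22] for √143; ℓ=2 ⇒ convergent index 1
step 0: (11, 1)  from 11·(1,0) + (0,1)
step 1: (12, 1)  from 1·(11,1) + (1,0)
(x₁, y₁) = (12, 1);  12² − 143·1² = 1 ✓

12 1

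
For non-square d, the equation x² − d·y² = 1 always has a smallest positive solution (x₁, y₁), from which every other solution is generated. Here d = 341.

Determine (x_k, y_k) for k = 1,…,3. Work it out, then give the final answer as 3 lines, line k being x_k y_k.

10626551 575460
225847172311201 12230310076920
4799952989541519968951 259932027556408030380

[18; 2,6,1,8,2,…,6,2,36] for √341; ℓ=14 ⇒ convergent index 13
k=0  a_k=18  p_k/q_k = 18/1
k=1  a_k=2  p_k/q_k = 37/2
k=2  a_k=6  p_k/q_k = 240/13
k=3  a_k=1  p_k/q_k = 277/15
k=4  a_k=8  p_k/q_k = 2456/133
k=5  a_k=2  p_k/q_k = 5189/281
k=6  a_k=1  p_k/q_k = 7645/414
k=7  a_k=2  p_k/q_k = 20479/1109
…
k=9  a_k=2  p_k/q_k = 76727/4155
k=10  a_k=8  p_k/q_k = 641940/34763
k=11  a_k=1  p_k/q_k = 718667/38918
k=12  a_k=6  p_k/q_k = 4953942/268271
k=13  a_k=2  p_k/q_k = 10626551/575460
(x₁, y₁) = (10626551, 575460);  10626551² − 341·575460² = 1 ✓
(x_2, y_2) = (10626551·10626551 + 341·575460·575460, 10626551·575460 + 575460·10626551) = (225847172311201, 12230310076920)
(x_3, y_3) = (10626551·225847172311201 + 341·575460·12230310076920, 10626551·12230310076920 + 575460·225847172311201) = (4799952989541519968951, 259932027556408030380)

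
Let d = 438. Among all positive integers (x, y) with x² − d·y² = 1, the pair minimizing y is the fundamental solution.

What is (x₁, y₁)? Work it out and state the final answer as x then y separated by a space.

293 14

[20; 1,12,1,40] for √438; ℓ=4 ⇒ convergent index 3
k=0  a_k=20  p_k/q_k = 20/1
k=1  a_k=1  p_k/q_k = 21/1
k=2  a_k=12  p_k/q_k = 272/13
k=3  a_k=1  p_k/q_k = 293/14
fundamental: x₁=293, y₁=14  (since 85849 − 438·196 = 1)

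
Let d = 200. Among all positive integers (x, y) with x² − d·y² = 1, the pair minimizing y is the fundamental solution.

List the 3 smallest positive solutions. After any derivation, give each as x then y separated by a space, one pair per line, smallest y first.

99 7
19601 1386
3880899 274421

[14; 7,28] for √200; ℓ=2 ⇒ convergent index 1
step 0: (14, 1)  from 14·(1,0) + (0,1)
step 1: (99, 7)  from 7·(14,1) + (1,0)
→ (99, 7).  Check: 99²=9801, 200·7²=9800, difference 1.
(99+7√200)^2 = 19601 + 1386√200
(99+7√200)^3 = 3880899 + 274421√200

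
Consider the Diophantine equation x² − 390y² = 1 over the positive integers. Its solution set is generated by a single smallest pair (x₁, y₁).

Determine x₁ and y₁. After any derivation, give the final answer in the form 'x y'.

79 4

√390 → a₀=19, period (1,2,1,38); ℓ=4 even so k=3
step 0: (19, 1)  from 19·(1,0) + (0,1)
…
step 2: (59, 3)  from 2·(20,1) + (19,1)
step 3: (79, 4)  from 1·(59,3) + (20,1)
(x₁, y₁) = (79, 4);  79² − 390·4² = 1 ✓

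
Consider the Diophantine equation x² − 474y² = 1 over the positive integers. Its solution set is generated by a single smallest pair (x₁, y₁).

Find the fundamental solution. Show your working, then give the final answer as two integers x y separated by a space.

193549 8890

d=474: √d = [21; 1,3,2,1,1,…,3,1,42] (ℓ=14, even), read p_13/q_13
a_0=21:  p_0=21·1+0=21,  q_0=21·0+1=1
…
a_2=3:  p_2=3·22+21=87,  q_2=3·1+1=4
a_3=2:  p_3=2·87+22=196,  q_3=2·4+1=9
…
a_6=1:  p_6=1·479+283=762,  q_6=1·22+13=35
a_7=6:  p_7=6·762+479=5051,  q_7=6·35+22=232
…
a_9=1:  p_9=1·5813+5051=10864,  q_9=1·267+232=499
…
a_11=2:  p_11=2·16677+10864=44218,  q_11=2·766+499=2031
a_12=3:  p_12=3·44218+16677=149331,  q_12=3·2031+766=6859
a_13=1:  p_13=1·149331+44218=193549,  q_13=1·6859+2031=8890
(x₁, y₁) = (193549, 8890);  193549² − 474·8890² = 1 ✓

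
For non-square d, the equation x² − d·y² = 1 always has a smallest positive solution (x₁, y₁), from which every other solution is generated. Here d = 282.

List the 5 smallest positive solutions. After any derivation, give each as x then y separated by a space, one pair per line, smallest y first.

d=282: √d = [16; 1,3,1,4,1,3,1,32] (ℓ=8, even), read p_7/q_7
i=0: a=16 ⇒ p=16, q=1
…
i=2: a=3 ⇒ p=67, q=4
…
i=5: a=1 ⇒ p=487, q=29
i=6: a=3 ⇒ p=1864, q=111
i=7: a=1 ⇒ p=2351, q=140
fundamental: x₁=2351, y₁=140  (since 5527201 − 282·19600 = 1)
(2351+140√282)^2 = 11054401 + 658280√282
(2351+140√282)^3 = 51977791151 + 3095232420√282
(2351+140√282)^4 = 244399562937601 + 14553782180560√282
(2351+140√282)^5 = 1149166692954808751 + 68431880717760700√282

2351 140
11054401 658280
51977791151 3095232420
244399562937601 14553782180560
1149166692954808751 68431880717760700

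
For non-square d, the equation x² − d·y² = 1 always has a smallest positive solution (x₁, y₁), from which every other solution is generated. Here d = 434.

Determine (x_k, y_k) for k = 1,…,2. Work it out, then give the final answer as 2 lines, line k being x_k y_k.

√434 → a₀=20, period (1,4,1,40); ℓ=4 even so k=3
i=0: a=20 ⇒ p=20, q=1
…
i=2: a=4 ⇒ p=104, q=5
i=3: a=1 ⇒ p=125, q=6
→ (125, 6).  Check: 125²=15625, 434·6²=15624, difference 1.
(x_2, y_2) = (125·125 + 434·6·6, 125·6 + 6·125) = (31249, 1500)

125 6
31249 1500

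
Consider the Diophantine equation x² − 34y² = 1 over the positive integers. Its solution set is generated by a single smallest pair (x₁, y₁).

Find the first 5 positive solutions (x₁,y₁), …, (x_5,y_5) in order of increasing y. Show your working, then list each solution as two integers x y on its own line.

√34 = [5; 1,4,1,10, …], period ℓ=4 (even) → k=3
k=0  a_k=5  p_k/q_k = 5/1
k=1  a_k=1  p_k/q_k = 6/1
k=2  a_k=4  p_k/q_k = 29/5
k=3  a_k=1  p_k/q_k = 35/6
→ (35, 6).  Check: 35²=1225, 34·6²=1224, difference 1.
n=2: (35,6)∘(35,6) = (35·35+34·6·6, 35·6+6·35) = (2449,420)
n=3: (2449,420)∘(35,6) = (35·2449+34·6·420, 35·420+6·2449) = (171395,29394)
n=4: (171395,29394)∘(35,6) = (35·171395+34·6·29394, 35·29394+6·171395) = (11995201,2057160)
n=5: (11995201,2057160)∘(35,6) = (35·11995201+34·6·2057160, 35·2057160+6·11995201) = (839492675,143971806)

35 6
2449 420
171395 29394
11995201 2057160
839492675 143971806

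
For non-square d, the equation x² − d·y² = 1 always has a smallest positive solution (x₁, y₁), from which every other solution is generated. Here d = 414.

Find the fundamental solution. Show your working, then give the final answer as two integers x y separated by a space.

24335 1196

[20; 2,1,7,2,7,1,2,40] for √414; ℓ=8 ⇒ convergent index 7
k=0  a_k=20  p_k/q_k = 20/1
k=1  a_k=2  p_k/q_k = 41/2
…
k=3  a_k=7  p_k/q_k = 468/23
…
k=5  a_k=7  p_k/q_k = 7447/366
k=6  a_k=1  p_k/q_k = 8444/415
k=7  a_k=2  p_k/q_k = 24335/1196
fundamental: x₁=24335, y₁=1196  (since 592192225 − 414·1430416 = 1)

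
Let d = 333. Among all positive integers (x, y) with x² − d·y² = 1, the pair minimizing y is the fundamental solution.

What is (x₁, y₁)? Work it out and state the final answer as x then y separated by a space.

[18; 4,36] for √333; ℓ=2 ⇒ convergent index 1
a_0=18:  p_0=18·1+0=18,  q_0=18·0+1=1
a_1=4:  p_1=4·18+1=73,  q_1=4·1+0=4
(x₁, y₁) = (73, 4);  73² − 333·4² = 1 ✓

73 4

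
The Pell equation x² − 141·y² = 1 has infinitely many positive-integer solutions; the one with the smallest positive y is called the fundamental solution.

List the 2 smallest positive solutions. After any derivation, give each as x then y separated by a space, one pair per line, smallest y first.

95 8
18049 1520

√141 → a₀=11, period (1,6,1,22); ℓ=4 even so k=3
a_0=11:  p_0=11·1+0=11,  q_0=11·0+1=1
a_1=1:  p_1=1·11+1=12,  q_1=1·1+0=1
a_2=6:  p_2=6·12+11=83,  q_2=6·1+1=7
a_3=1:  p_3=1·83+12=95,  q_3=1·7+1=8
fundamental: x₁=95, y₁=8  (since 9025 − 141·64 = 1)
n=2: (95,8)∘(95,8) = (95·95+141·8·8, 95·8+8·95) = (18049,1520)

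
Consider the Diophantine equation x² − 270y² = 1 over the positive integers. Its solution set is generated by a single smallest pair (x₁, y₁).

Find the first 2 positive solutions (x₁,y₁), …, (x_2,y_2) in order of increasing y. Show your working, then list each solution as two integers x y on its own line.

√270 = [16; 2,3,6,3,2,32, …], period ℓ=6 (even) → k=5
step 0: (16, 1)  from 16·(1,0) + (0,1)
step 1: (33, 2)  from 2·(16,1) + (1,0)
step 2: (115, 7)  from 3·(33,2) + (16,1)
…
step 4: (2284, 139)  from 3·(723,44) + (115,7)
step 5: (5291, 322)  from 2·(2284,139) + (723,44)
fundamental: x₁=5291, y₁=322  (since 27994681 − 270·103684 = 1)
k=2:  x_2 = 5291·5291+270·322·322 = 55989361,  y_2 = 5291·322+322·5291 = 3407404

5291 322
55989361 3407404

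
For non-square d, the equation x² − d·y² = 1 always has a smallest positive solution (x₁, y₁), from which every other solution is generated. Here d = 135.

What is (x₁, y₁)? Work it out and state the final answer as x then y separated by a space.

√135 = [11; 1,1,1,1,1,1,1,22, …], period ℓ=8 (even) → k=7
step 0: (11, 1)  from 11·(1,0) + (0,1)
…
step 3: (35, 3)  from 1·(23,2) + (12,1)
…
step 5: (93, 8)  from 1·(58,5) + (35,3)
step 6: (151, 13)  from 1·(93,8) + (58,5)
step 7: (244, 21)  from 1·(151,13) + (93,8)
fundamental: x₁=244, y₁=21  (since 59536 − 135·441 = 1)

244 21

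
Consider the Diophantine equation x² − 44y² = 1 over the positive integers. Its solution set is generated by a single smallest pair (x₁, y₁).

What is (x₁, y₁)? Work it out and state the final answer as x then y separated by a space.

199 30

[6; 1,1,1,2,1,1,1,12] for √44; ℓ=8 ⇒ convergent index 7
k=0  a_k=6  p_k/q_k = 6/1
k=1  a_k=1  p_k/q_k = 7/1
k=2  a_k=1  p_k/q_k = 13/2
k=3  a_k=1  p_k/q_k = 20/3
k=4  a_k=2  p_k/q_k = 53/8
…
k=6  a_k=1  p_k/q_k = 126/19
k=7  a_k=1  p_k/q_k = 199/30
(x₁, y₁) = (199, 30);  199² − 44·30² = 1 ✓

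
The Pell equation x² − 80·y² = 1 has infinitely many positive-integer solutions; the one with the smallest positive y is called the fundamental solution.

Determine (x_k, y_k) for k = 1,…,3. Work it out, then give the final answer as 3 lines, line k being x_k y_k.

9 1
161 18
2889 323

√80 = [8; 1,16, …], period ℓ=2 (even) → k=1
step 0: (8, 1)  from 8·(1,0) + (0,1)
step 1: (9, 1)  from 1·(8,1) + (1,0)
(x₁, y₁) = (9, 1);  9² − 80·1² = 1 ✓
k=2:  x_2 = 9·9+80·1·1 = 161,  y_2 = 9·1+1·9 = 18
k=3:  x_3 = 9·161+80·1·18 = 2889,  y_3 = 9·18+1·161 = 323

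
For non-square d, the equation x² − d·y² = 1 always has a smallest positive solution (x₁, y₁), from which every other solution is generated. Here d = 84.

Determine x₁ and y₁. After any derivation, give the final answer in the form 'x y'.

√84 = [9; 6,18, …], period ℓ=2 (even) → k=1
i=0: a=9 ⇒ p=9, q=1
i=1: a=6 ⇒ p=55, q=6
fundamental: x₁=55, y₁=6  (since 3025 − 84·36 = 1)

55 6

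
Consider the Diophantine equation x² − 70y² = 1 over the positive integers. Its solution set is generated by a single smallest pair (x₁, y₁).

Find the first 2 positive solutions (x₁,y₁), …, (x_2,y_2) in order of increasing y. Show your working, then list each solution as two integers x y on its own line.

√70 → a₀=8, period (2,1,2,1,2,16); ℓ=6 even so k=5
i=0: a=8 ⇒ p=8, q=1
i=1: a=2 ⇒ p=17, q=2
i=2: a=1 ⇒ p=25, q=3
…
i=4: a=1 ⇒ p=92, q=11
i=5: a=2 ⇒ p=251, q=30
→ (251, 30).  Check: 251²=63001, 70·30²=63000, difference 1.
n=2: (251,30)∘(251,30) = (251·251+70·30·30, 251·30+30·251) = (126001,15060)

251 30
126001 15060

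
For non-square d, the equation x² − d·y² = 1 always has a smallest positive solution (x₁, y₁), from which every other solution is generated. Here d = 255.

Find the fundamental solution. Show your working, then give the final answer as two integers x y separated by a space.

16 1

[15; 1,30] for √255; ℓ=2 ⇒ convergent index 1
k=0  a_k=15  p_k/q_k = 15/1
k=1  a_k=1  p_k/q_k = 16/1
fundamental: x₁=16, y₁=1  (since 256 − 255·1 = 1)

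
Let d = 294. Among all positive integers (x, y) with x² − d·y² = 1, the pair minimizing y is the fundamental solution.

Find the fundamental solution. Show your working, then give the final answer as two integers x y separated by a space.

4801 280

√294 → a₀=17, period (6,1,4,1,6,34); ℓ=6 even so k=5
k=0  a_k=17  p_k/q_k = 17/1
…
k=2  a_k=1  p_k/q_k = 120/7
k=3  a_k=4  p_k/q_k = 583/34
k=4  a_k=1  p_k/q_k = 703/41
k=5  a_k=6  p_k/q_k = 4801/280
→ (4801, 280).  Check: 4801²=23049601, 294·280²=23049600, difference 1.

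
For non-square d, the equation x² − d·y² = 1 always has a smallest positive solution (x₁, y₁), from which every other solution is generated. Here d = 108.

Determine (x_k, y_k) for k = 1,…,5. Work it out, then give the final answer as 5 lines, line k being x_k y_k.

1351 130
3650401 351260
9863382151 949104390
26650854921601 2564479710520
72010600134783751 6929223228720650

√108 → a₀=10, period (2,1,1,4,1,1,2,20); ℓ=8 even so k=7
k=0  a_k=10  p_k/q_k = 10/1
k=1  a_k=2  p_k/q_k = 21/2
k=2  a_k=1  p_k/q_k = 31/3
k=3  a_k=1  p_k/q_k = 52/5
…
k=5  a_k=1  p_k/q_k = 291/28
k=6  a_k=1  p_k/q_k = 530/51
k=7  a_k=2  p_k/q_k = 1351/130
fundamental: x₁=1351, y₁=130  (since 1825201 − 108·16900 = 1)
n=2: (1351,130)∘(1351,130) = (1351·1351+108·130·130, 1351·130+130·1351) = (3650401,351260)
n=3: (3650401,351260)∘(1351,130) = (1351·3650401+108·130·351260, 1351·351260+130·3650401) = (9863382151,949104390)
n=4: (9863382151,949104390)∘(1351,130) = (1351·9863382151+108·130·949104390, 1351·949104390+130·9863382151) = (26650854921601,2564479710520)
n=5: (26650854921601,2564479710520)∘(1351,130) = (1351·26650854921601+108·130·2564479710520, 1351·2564479710520+130·26650854921601) = (72010600134783751,6929223228720650)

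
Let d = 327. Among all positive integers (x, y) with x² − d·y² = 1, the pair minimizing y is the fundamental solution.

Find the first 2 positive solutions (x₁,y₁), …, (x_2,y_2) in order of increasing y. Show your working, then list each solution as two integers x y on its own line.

217 12
94177 5208

√327 = [18; 12,36, …], period ℓ=2 (even) → k=1
i=0: a=18 ⇒ p=18, q=1
i=1: a=12 ⇒ p=217, q=12
fundamental: x₁=217, y₁=12  (since 47089 − 327·144 = 1)
k=2:  x_2 = 217·217+327·12·12 = 94177,  y_2 = 217·12+12·217 = 5208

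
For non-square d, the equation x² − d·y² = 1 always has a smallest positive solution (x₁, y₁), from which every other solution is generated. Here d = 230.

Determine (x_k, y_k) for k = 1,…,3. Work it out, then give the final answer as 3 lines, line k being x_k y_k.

[15; 6,30] for √230; ℓ=2 ⇒ convergent index 1
i=0: a=15 ⇒ p=15, q=1
i=1: a=6 ⇒ p=91, q=6
→ (91, 6).  Check: 91²=8281, 230·6²=8280, difference 1.
(x_2, y_2) = (91·91 + 230·6·6, 91·6 + 6·91) = (16561, 1092)
(x_3, y_3) = (91·16561 + 230·6·1092, 91·1092 + 6·16561) = (3014011, 198738)

91 6
16561 1092
3014011 198738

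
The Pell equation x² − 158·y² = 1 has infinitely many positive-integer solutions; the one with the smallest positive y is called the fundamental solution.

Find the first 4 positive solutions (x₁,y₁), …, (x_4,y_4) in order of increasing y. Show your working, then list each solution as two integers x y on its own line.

7743 616
119908097 9539376
1856896782399 147726776120
28755903452322817 2287696845454944

[12; 1,1,3,12,3,1,1,24] for √158; ℓ=8 ⇒ convergent index 7
i=0: a=12 ⇒ p=12, q=1
i=1: a=1 ⇒ p=13, q=1
i=2: a=1 ⇒ p=25, q=2
i=3: a=3 ⇒ p=88, q=7
…
i=5: a=3 ⇒ p=3331, q=265
i=6: a=1 ⇒ p=4412, q=351
i=7: a=1 ⇒ p=7743, q=616
(x₁, y₁) = (7743, 616);  7743² − 158·616² = 1 ✓
n=2: (7743,616)∘(7743,616) = (7743·7743+158·616·616, 7743·616+616·7743) = (119908097,9539376)
n=3: (119908097,9539376)∘(7743,616) = (7743·119908097+158·616·9539376, 7743·9539376+616·119908097) = (1856896782399,147726776120)
n=4: (1856896782399,147726776120)∘(7743,616) = (7743·1856896782399+158·616·147726776120, 7743·147726776120+616·1856896782399) = (28755903452322817,2287696845454944)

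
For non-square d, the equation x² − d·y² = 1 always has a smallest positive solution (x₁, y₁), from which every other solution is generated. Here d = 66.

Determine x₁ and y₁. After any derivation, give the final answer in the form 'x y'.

d=66: √d = [8; 8,16] (ℓ=2, even), read p_1/q_1
step 0: (8, 1)  from 8·(1,0) + (0,1)
step 1: (65, 8)  from 8·(8,1) + (1,0)
→ (65, 8).  Check: 65²=4225, 66·8²=4224, difference 1.

65 8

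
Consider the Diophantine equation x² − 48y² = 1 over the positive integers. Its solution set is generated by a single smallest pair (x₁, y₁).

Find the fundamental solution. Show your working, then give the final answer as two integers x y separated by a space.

√48 = [6; 1,12, …], period ℓ=2 (even) → k=1
k=0  a_k=6  p_k/q_k = 6/1
k=1  a_k=1  p_k/q_k = 7/1
fundamental: x₁=7, y₁=1  (since 49 − 48·1 = 1)

7 1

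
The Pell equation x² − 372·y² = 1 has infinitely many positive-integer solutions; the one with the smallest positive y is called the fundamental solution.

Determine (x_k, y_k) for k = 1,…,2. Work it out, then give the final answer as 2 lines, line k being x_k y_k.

12151 630
295293601 15310260

√372 → a₀=19, period (3,2,12,2,3,38); ℓ=6 even so k=5
i=0: a=19 ⇒ p=19, q=1
i=1: a=3 ⇒ p=58, q=3
i=2: a=2 ⇒ p=135, q=7
…
i=4: a=2 ⇒ p=3491, q=181
i=5: a=3 ⇒ p=12151, q=630
(x₁, y₁) = (12151, 630);  12151² − 372·630² = 1 ✓
n=2: (12151,630)∘(12151,630) = (12151·12151+372·630·630, 12151·630+630·12151) = (295293601,15310260)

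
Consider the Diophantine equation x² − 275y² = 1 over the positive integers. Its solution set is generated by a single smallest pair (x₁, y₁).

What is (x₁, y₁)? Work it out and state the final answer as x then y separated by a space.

199 12

√275 → a₀=16, period (1,1,2,1,1,32); ℓ=6 even so k=5
step 0: (16, 1)  from 16·(1,0) + (0,1)
…
step 2: (33, 2)  from 1·(17,1) + (16,1)
step 3: (83, 5)  from 2·(33,2) + (17,1)
step 4: (116, 7)  from 1·(83,5) + (33,2)
step 5: (199, 12)  from 1·(116,7) + (83,5)
(x₁, y₁) = (199, 12);  199² − 275·12² = 1 ✓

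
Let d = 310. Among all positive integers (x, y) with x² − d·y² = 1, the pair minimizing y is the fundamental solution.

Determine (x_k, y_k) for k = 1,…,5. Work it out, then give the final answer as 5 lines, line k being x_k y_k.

848719 48204
1440647881921 81823301352
2445410459391369679 138889981000287972
4150932639366927117300481 235757131569084991314384
7045950797499272621676902497999 400183113896225599505705060220

√310 = [17; 1,1,1,1,5,…,1,1,34, …], period ℓ=16 (even) → k=15
i=0: a=17 ⇒ p=17, q=1
i=1: a=1 ⇒ p=18, q=1
i=2: a=1 ⇒ p=35, q=2
…
i=5: a=5 ⇒ p=493, q=28
…
i=7: a=1 ⇒ p=2060, q=117
i=8: a=2 ⇒ p=5687, q=323
…
i=10: a=3 ⇒ p=28928, q=1643
…
i=13: a=1 ⇒ p=333702, q=18953
i=14: a=1 ⇒ p=515017, q=29251
i=15: a=1 ⇒ p=848719, q=48204
(x₁, y₁) = (848719, 48204);  848719² − 310·48204² = 1 ✓
n=2: (848719,48204)∘(848719,48204) = (848719·848719+310·48204·48204, 848719·48204+48204·848719) = (1440647881921,81823301352)
n=3: (1440647881921,81823301352)∘(848719,48204) = (848719·1440647881921+310·48204·81823301352, 848719·81823301352+48204·1440647881921) = (2445410459391369679,138889981000287972)
n=4: (2445410459391369679,138889981000287972)∘(848719,48204) = (848719·2445410459391369679+310·48204·138889981000287972, 848719·138889981000287972+48204·2445410459391369679) = (4150932639366927117300481,235757131569084991314384)
n=5: (4150932639366927117300481,235757131569084991314384)∘(848719,48204) = (848719·4150932639366927117300481+310·48204·235757131569084991314384, 848719·235757131569084991314384+48204·4150932639366927117300481) = (7045950797499272621676902497999,400183113896225599505705060220)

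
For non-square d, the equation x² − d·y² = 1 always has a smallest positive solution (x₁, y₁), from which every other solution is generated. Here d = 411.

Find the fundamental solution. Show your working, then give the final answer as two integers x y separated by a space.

49730 2453

d=411: √d = [20; 3,1,1,1,19,1,1,1,3,40] (ℓ=10, even), read p_9/q_9
step 0: (20, 1)  from 20·(1,0) + (0,1)
step 1: (61, 3)  from 3·(20,1) + (1,0)
…
step 7: (8981, 443)  from 1·(4602,227) + (4379,216)
step 8: (13583, 670)  from 1·(8981,443) + (4602,227)
step 9: (49730, 2453)  from 3·(13583,670) + (8981,443)
→ (49730, 2453).  Check: 49730²=2473072900, 411·2453²=2473072899, difference 1.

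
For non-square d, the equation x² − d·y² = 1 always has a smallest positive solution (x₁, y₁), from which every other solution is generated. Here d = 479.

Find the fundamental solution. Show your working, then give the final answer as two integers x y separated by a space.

2989440 136591

√479 → a₀=21, period (1,7,1,3,2,21,2,3,1,7,1,42); ℓ=12 even so k=11
step 0: (21, 1)  from 21·(1,0) + (0,1)
…
step 7: (75879, 3467)  from 2·(37075,1694) + (1729,79)
step 8: (264712, 12095)  from 3·(75879,3467) + (37075,1694)
step 9: (340591, 15562)  from 1·(264712,12095) + (75879,3467)
step 10: (2648849, 121029)  from 7·(340591,15562) + (264712,12095)
step 11: (2989440, 136591)  from 1·(2648849,121029) + (340591,15562)
(x₁, y₁) = (2989440, 136591);  2989440² − 479·136591² = 1 ✓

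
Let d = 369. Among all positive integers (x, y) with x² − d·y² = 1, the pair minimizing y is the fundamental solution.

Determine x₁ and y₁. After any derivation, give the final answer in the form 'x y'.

8396801 437120

[19; 4,1,3,2,7,4,7,2,3,1,4,38] for √369; ℓ=12 ⇒ convergent index 11
a_0=19:  p_0=19·1+0=19,  q_0=19·0+1=1
…
a_2=1:  p_2=1·77+19=96,  q_2=1·4+1=5
…
a_4=2:  p_4=2·365+96=826,  q_4=2·19+5=43
a_5=7:  p_5=7·826+365=6147,  q_5=7·43+19=320
a_6=4:  p_6=4·6147+826=25414,  q_6=4·320+43=1323
…
a_8=2:  p_8=2·184045+25414=393504,  q_8=2·9581+1323=20485
…
a_10=1:  p_10=1·1364557+393504=1758061,  q_10=1·71036+20485=91521
a_11=4:  p_11=4·1758061+1364557=8396801,  q_11=4·91521+71036=437120
(x₁, y₁) = (8396801, 437120);  8396801² − 369·437120² = 1 ✓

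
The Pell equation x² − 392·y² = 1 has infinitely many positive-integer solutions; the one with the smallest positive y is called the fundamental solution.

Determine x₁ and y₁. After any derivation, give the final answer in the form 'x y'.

99 5

√392 = [19; 1,3,1,38, …], period ℓ=4 (even) → k=3
a_0=19:  p_0=19·1+0=19,  q_0=19·0+1=1
a_1=1:  p_1=1·19+1=20,  q_1=1·1+0=1
a_2=3:  p_2=3·20+19=79,  q_2=3·1+1=4
a_3=1:  p_3=1·79+20=99,  q_3=1·4+1=5
fundamental: x₁=99, y₁=5  (since 9801 − 392·25 = 1)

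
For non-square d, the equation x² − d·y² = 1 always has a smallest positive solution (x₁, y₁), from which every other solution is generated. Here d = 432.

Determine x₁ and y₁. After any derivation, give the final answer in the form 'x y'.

√432 → a₀=20, period (1,3,1,1,1,3,1,40); ℓ=8 even so k=7
step 0: (20, 1)  from 20·(1,0) + (0,1)
…
step 6: (1060, 51)  from 3·(291,14) + (187,9)
step 7: (1351, 65)  from 1·(1060,51) + (291,14)
fundamental: x₁=1351, y₁=65  (since 1825201 − 432·4225 = 1)

1351 65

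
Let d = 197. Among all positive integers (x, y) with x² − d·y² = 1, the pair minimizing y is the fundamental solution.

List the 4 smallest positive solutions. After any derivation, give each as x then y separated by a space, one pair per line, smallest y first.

393 28
308897 22008
242792649 17298260
190834713217 13596410352

d=197: √d = [14; 28] (ℓ=1, odd), read p_1/q_1
step 0: (14, 1)  from 14·(1,0) + (0,1)
step 1: (393, 28)  from 28·(14,1) + (1,0)
→ (393, 28).  Check: 393²=154449, 197·28²=154448, difference 1.
n=2: (393,28)∘(393,28) = (393·393+197·28·28, 393·28+28·393) = (308897,22008)
n=3: (308897,22008)∘(393,28) = (393·308897+197·28·22008, 393·22008+28·308897) = (242792649,17298260)
n=4: (242792649,17298260)∘(393,28) = (393·242792649+197·28·17298260, 393·17298260+28·242792649) = (190834713217,13596410352)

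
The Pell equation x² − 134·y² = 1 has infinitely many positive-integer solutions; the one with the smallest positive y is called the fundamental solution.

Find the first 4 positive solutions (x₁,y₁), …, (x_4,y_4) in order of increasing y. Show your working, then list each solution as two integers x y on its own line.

145925 12606
42588211249 3679061100
12429369452874725 1073733982022394
3627511474778900280001 313369262649556627800

√134 → a₀=11, period (1,1,2,1,3,…,1,1,22); ℓ=14 even so k=13
i=0: a=11 ⇒ p=11, q=1
i=1: a=1 ⇒ p=12, q=1
i=2: a=1 ⇒ p=23, q=2
i=3: a=2 ⇒ p=58, q=5
i=4: a=1 ⇒ p=81, q=7
i=5: a=3 ⇒ p=301, q=26
i=6: a=1 ⇒ p=382, q=33
i=7: a=10 ⇒ p=4121, q=356
i=8: a=1 ⇒ p=4503, q=389
…
i=10: a=1 ⇒ p=22133, q=1912
…
i=12: a=1 ⇒ p=84029, q=7259
i=13: a=1 ⇒ p=145925, q=12606
fundamental: x₁=145925, y₁=12606  (since 21294105625 − 134·158911236 = 1)
(145925+12606√134)^2 = 42588211249 + 3679061100√134
(145925+12606√134)^3 = 12429369452874725 + 1073733982022394√134
(145925+12606√134)^4 = 3627511474778900280001 + 313369262649556627800√134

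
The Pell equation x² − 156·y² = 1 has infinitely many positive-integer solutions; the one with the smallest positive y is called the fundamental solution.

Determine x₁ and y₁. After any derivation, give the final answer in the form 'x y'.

√156 → a₀=12, period (2,24); ℓ=2 even so k=1
i=0: a=12 ⇒ p=12, q=1
i=1: a=2 ⇒ p=25, q=2
fundamental: x₁=25, y₁=2  (since 625 − 156·4 = 1)

25 2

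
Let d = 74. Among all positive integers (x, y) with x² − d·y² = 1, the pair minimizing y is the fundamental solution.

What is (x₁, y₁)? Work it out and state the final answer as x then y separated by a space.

3699 430

√74 → a₀=8, period (1,1,1,1,16); ℓ=5 odd so k=9
i=0: a=8 ⇒ p=8, q=1
…
i=3: a=1 ⇒ p=26, q=3
i=4: a=1 ⇒ p=43, q=5
i=5: a=16 ⇒ p=714, q=83
…
i=7: a=1 ⇒ p=1471, q=171
i=8: a=1 ⇒ p=2228, q=259
i=9: a=1 ⇒ p=3699, q=430
fundamental: x₁=3699, y₁=430  (since 13682601 − 74·184900 = 1)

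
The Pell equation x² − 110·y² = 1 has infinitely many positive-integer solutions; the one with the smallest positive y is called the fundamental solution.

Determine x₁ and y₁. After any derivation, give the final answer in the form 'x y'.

√110 → a₀=10, period (2,20); ℓ=2 even so k=1
k=0  a_k=10  p_k/q_k = 10/1
k=1  a_k=2  p_k/q_k = 21/2
(x₁, y₁) = (21, 2);  21² − 110·2² = 1 ✓

21 2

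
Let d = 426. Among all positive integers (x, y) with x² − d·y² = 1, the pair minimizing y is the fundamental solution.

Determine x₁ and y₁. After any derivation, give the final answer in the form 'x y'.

√426 → a₀=20, period (1,1,1,3,2,6,2,3,1,1,1,40); ℓ=12 even so k=11
step 0: (20, 1)  from 20·(1,0) + (0,1)
step 1: (21, 1)  from 1·(20,1) + (1,0)
step 2: (41, 2)  from 1·(21,1) + (20,1)
step 3: (62, 3)  from 1·(41,2) + (21,1)
…
step 10: (56780, 2751)  from 1·(31971,1549) + (24809,1202)
step 11: (88751, 4300)  from 1·(56780,2751) + (31971,1549)
→ (88751, 4300).  Check: 88751²=7876740001, 426·4300²=7876740000, difference 1.

88751 4300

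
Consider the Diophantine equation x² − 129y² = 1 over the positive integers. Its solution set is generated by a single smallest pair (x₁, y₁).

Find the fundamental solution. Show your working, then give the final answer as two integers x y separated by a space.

√129 → a₀=11, period (2,1,3,1,6,1,3,1,2,22); ℓ=10 even so k=9
i=0: a=11 ⇒ p=11, q=1
i=1: a=2 ⇒ p=23, q=2
…
i=3: a=3 ⇒ p=125, q=11
i=4: a=1 ⇒ p=159, q=14
i=5: a=6 ⇒ p=1079, q=95
i=6: a=1 ⇒ p=1238, q=109
i=7: a=3 ⇒ p=4793, q=422
i=8: a=1 ⇒ p=6031, q=531
i=9: a=2 ⇒ p=16855, q=1484
→ (16855, 1484).  Check: 16855²=284091025, 129·1484²=284091024, difference 1.

16855 1484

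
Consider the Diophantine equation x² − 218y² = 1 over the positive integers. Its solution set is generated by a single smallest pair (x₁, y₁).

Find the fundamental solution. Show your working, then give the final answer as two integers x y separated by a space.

√218 → a₀=14, period (1,3,3,1,28); ℓ=5 odd so k=9
a_0=14:  p_0=14·1+0=14,  q_0=14·0+1=1
a_1=1:  p_1=1·14+1=15,  q_1=1·1+0=1
…
a_3=3:  p_3=3·59+15=192,  q_3=3·4+1=13
a_4=1:  p_4=1·192+59=251,  q_4=1·13+4=17
a_5=28:  p_5=28·251+192=7220,  q_5=28·17+13=489
a_6=1:  p_6=1·7220+251=7471,  q_6=1·489+17=506
…
a_8=3:  p_8=3·29633+7471=96370,  q_8=3·2007+506=6527
a_9=1:  p_9=1·96370+29633=126003,  q_9=1·6527+2007=8534
(x₁, y₁) = (126003, 8534);  126003² − 218·8534² = 1 ✓

126003 8534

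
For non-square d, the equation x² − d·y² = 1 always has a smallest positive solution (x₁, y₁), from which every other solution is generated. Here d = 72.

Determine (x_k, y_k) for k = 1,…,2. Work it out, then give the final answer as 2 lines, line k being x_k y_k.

d=72: √d = [8; 2,16] (ℓ=2, even), read p_1/q_1
k=0  a_k=8  p_k/q_k = 8/1
k=1  a_k=2  p_k/q_k = 17/2
fundamental: x₁=17, y₁=2  (since 289 − 72·4 = 1)
k=2:  x_2 = 17·17+72·2·2 = 577,  y_2 = 17·2+2·17 = 68

17 2
577 68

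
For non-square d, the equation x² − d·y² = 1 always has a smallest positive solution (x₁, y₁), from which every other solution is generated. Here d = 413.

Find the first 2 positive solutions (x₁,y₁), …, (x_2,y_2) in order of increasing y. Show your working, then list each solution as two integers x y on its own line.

d=413: √d = [20; 3,9,1,4,1,9,3,40] (ℓ=8, even), read p_7/q_7
step 0: (20, 1)  from 20·(1,0) + (0,1)
…
step 2: (569, 28)  from 9·(61,3) + (20,1)
step 3: (630, 31)  from 1·(569,28) + (61,3)
step 4: (3089, 152)  from 4·(630,31) + (569,28)
step 5: (3719, 183)  from 1·(3089,152) + (630,31)
step 6: (36560, 1799)  from 9·(3719,183) + (3089,152)
step 7: (113399, 5580)  from 3·(36560,1799) + (3719,183)
→ (113399, 5580).  Check: 113399²=12859333201, 413·5580²=12859333200, difference 1.
(113399+5580√413)^2 = 25718666401 + 1265532840√413

113399 5580
25718666401 1265532840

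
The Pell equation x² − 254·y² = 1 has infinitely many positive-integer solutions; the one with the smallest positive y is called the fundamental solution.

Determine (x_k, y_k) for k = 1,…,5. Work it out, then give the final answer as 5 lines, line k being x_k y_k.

255 16
130049 8160
66324735 4161584
33825484801 2122399680
17250930923775 1082419675216

d=254: √d = [15; 1,14,1,30] (ℓ=4, even), read p_3/q_3
i=0: a=15 ⇒ p=15, q=1
…
i=2: a=14 ⇒ p=239, q=15
i=3: a=1 ⇒ p=255, q=16
→ (255, 16).  Check: 255²=65025, 254·16²=65024, difference 1.
(255+16√254)^2 = 130049 + 8160√254
(255+16√254)^3 = 66324735 + 4161584√254
(255+16√254)^4 = 33825484801 + 2122399680√254
(255+16√254)^5 = 17250930923775 + 1082419675216√254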